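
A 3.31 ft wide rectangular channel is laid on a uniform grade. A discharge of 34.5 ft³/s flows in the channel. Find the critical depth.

y_c = 1.5 ft

For a rectangular channel, critical depth y_c = (q²/g)^(1/3) where q = Q/b = 34.5/3.31 = 10.42 ft²/s.
So y_c = (10.42²/32.2)^(1/3) = 1.5 ft.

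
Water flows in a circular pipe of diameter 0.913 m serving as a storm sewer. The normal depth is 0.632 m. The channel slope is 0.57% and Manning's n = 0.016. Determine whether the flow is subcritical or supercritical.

For a circular section of diameter D = 0.913 m at depth y = 0.632 m, the central angle is θ = 2 arccos(1 − 2y/D) = 3.931 rad. Then A = (D²/8)(θ − sin θ) = 0.4835 m² and P = Dθ/2 = 1.794 m.
Hydraulic radius R = A/P = 0.4835/1.794 = 0.2695 m.
V = (1/n) R^(2/3) √S = (1/0.016) × 0.2695^(2/3) × √0.0057 = 1.969 m/s. Hydraulic depth D_h = A/T = 0.4835/0.8428 = 0.5737 m.
Froude number Fr = V/√(g·D_h) = 1.969/√(9.81×0.5737) = 0.83, which is less than 1, so the flow is subcritical.

subcritical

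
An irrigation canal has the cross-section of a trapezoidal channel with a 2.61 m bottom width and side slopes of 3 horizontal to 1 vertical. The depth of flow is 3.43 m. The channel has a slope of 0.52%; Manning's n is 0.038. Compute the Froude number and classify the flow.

With bottom width b = 2.61 m and side slope z = 3: A = (b + zy)y = (2.61 + 3×3.43)×3.43 = 44.25 m²; P = b + 2y√(1+z²) = 2.61 + 2×3.43×3.162 = 24.3 m.
Hydraulic radius R = A/P = 44.25/24.3 = 1.821 m.
V = (1/n) R^(2/3) √S = (1/0.038) × 1.821^(2/3) × √0.0052 = 2.829 m/s. Hydraulic depth D_h = A/T = 44.25/23.19 = 1.908 m.
Froude number Fr = V/√(g·D_h) = 2.829/√(9.81×1.908) = 0.654, which is less than 1, so the flow is subcritical.

subcritical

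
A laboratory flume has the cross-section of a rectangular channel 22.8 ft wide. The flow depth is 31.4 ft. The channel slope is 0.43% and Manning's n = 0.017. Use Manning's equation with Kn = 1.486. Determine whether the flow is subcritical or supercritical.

subcritical

Flow area A = b·y = 22.8 × 31.4 = 715.9 ft². Wetted perimeter P = b + 2y = 22.8 + 2×31.4 = 85.6 ft.
Hydraulic radius R = A/P = 715.9/85.6 = 8.364 ft.
V = (1.486/n) R^(2/3) √S = (1.486/0.017) × 8.364^(2/3) × √0.0043 = 23.62 ft/s. Hydraulic depth D_h = A/T = 715.9/22.8 = 31.4 ft.
Froude number Fr = V/√(g·D_h) = 23.62/√(32.2×31.4) = 0.743, which is less than 1, so the flow is subcritical.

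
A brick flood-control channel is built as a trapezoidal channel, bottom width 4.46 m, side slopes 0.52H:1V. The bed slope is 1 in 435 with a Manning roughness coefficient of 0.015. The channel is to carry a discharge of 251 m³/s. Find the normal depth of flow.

Manning's equation rearranged: A R^(2/3) = nQ / (1·√S) = 0.015 × 251 / (√0.002299) = 78.53.
Trying y = 4.57 m: A R^(2/3) = 51.5 — too small.
Trying y = 7.18 m: A R^(2/3) = 118.2 — too large.
Trying y = 5.77 m: A R^(2/3) = 78.54 — matches.

y_n = 5.77 m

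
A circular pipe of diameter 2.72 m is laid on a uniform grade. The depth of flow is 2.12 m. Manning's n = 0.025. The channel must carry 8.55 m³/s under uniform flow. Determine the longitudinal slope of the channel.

S = 0.0025

For a circular section of diameter D = 2.72 m at depth y = 2.12 m, the central angle is θ = 2 arccos(1 − 2y/D) = 4.328 rad. Then A = (D²/8)(θ − sin θ) = 4.859 m² and P = Dθ/2 = 5.885 m.
Hydraulic radius R = A/P = 4.859/5.885 = 0.8256 m.
From Manning's equation, S = [nQ / (1 A R^(2/3))]² = [0.025 × 8.55 / (1 × 4.859 × 0.8256^(2/3))]² = 0.0025.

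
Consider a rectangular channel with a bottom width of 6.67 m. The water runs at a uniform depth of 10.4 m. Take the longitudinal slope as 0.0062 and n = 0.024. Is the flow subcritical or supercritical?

subcritical

Flow area A = b·y = 6.67 × 10.4 = 69.37 m². Wetted perimeter P = b + 2y = 6.67 + 2×10.4 = 27.47 m.
Hydraulic radius R = A/P = 69.37/27.47 = 2.525 m.
V = (1/n) R^(2/3) √S = (1/0.024) × 2.525^(2/3) × √0.0062 = 6.084 m/s. Hydraulic depth D_h = A/T = 69.37/6.67 = 10.4 m.
Froude number Fr = V/√(g·D_h) = 6.084/√(9.81×10.4) = 0.602, which is less than 1, so the flow is subcritical.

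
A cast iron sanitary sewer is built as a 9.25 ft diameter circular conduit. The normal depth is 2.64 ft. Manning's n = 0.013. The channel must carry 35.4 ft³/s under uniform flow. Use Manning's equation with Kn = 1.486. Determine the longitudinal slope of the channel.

For a circular section of diameter D = 9.25 ft at depth y = 2.64 ft, the central angle is θ = 2 arccos(1 − 2y/D) = 2.254 rad. Then A = (D²/8)(θ − sin θ) = 15.82 ft² and P = Dθ/2 = 10.43 ft.
Hydraulic radius R = A/P = 15.82/10.43 = 1.517 ft.
From Manning's equation, S = [nQ / (1.486 A R^(2/3))]² = [0.013 × 35.4 / (1.486 × 15.82 × 1.517^(2/3))]² = 0.00022.

S = 0.00022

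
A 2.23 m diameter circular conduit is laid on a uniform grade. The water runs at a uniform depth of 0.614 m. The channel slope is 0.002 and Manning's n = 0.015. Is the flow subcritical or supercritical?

For a circular section of diameter D = 2.23 m at depth y = 0.614 m, the central angle is θ = 2 arccos(1 − 2y/D) = 2.21 rad. Then A = (D²/8)(θ − sin θ) = 0.8744 m² and P = Dθ/2 = 2.464 m.
Hydraulic radius R = A/P = 0.8744/2.464 = 0.3549 m.
V = (1/n) R^(2/3) √S = (1/0.015) × 0.3549^(2/3) × √0.002 = 1.495 m/s. Hydraulic depth D_h = A/T = 0.8744/1.992 = 0.4389 m.
Froude number Fr = V/√(g·D_h) = 1.495/√(9.81×0.4389) = 0.72, which is less than 1, so the flow is subcritical.

subcritical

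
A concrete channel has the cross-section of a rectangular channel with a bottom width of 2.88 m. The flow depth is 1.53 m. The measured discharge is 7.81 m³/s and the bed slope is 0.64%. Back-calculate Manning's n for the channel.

Flow area A = b·y = 2.88 × 1.53 = 4.406 m². Wetted perimeter P = b + 2y = 2.88 + 2×1.53 = 5.94 m.
Hydraulic radius R = A/P = 4.406/5.94 = 0.7418 m.
Rearranging Manning's equation: n = (1/Q) A R^(2/3) S^(1/2) = (1/7.81) × 4.406 × 0.7418^(2/3) × √0.0064 = 0.037.

n = 0.037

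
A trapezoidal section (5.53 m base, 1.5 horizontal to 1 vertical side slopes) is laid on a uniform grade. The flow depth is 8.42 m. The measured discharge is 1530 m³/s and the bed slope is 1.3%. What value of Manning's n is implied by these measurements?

With bottom width b = 5.53 m and side slope z = 1.5: A = (b + zy)y = (5.53 + 1.5×8.42)×8.42 = 152.9 m²; P = b + 2y√(1+z²) = 5.53 + 2×8.42×1.803 = 35.89 m.
Hydraulic radius R = A/P = 152.9/35.89 = 4.261 m.
Rearranging Manning's equation: n = (1/Q) A R^(2/3) S^(1/2) = (1/1530) × 152.9 × 4.261^(2/3) × √0.013 = 0.0299.

n = 0.0299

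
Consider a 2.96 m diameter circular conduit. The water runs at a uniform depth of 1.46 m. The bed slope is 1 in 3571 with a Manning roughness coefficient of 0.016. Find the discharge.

Q = 2.88 m³/s

For a circular section of diameter D = 2.96 m at depth y = 1.46 m, the central angle is θ = 2 arccos(1 − 2y/D) = 3.115 rad. Then A = (D²/8)(θ − sin θ) = 3.381 m² and P = Dθ/2 = 4.61 m.
Hydraulic radius R = A/P = 3.381/4.61 = 0.7336 m.
Manning's equation: Q = (1/n) A R^(2/3) S^(1/2) = (1/0.016) × 3.381 × 0.7336^(2/3) × 0.00028^(1/2) = 2.88 m³/s.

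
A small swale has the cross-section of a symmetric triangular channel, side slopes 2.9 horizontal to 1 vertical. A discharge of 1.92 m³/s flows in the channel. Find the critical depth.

y_c = 0.617 m

At critical depth, Q² T / (g A³) = 1, i.e. A³/T = Q²/g = 1.92²/9.81 = 0.3758.
Try y = 0.445 m: A³/T = 0.07338 — too small.
Try y = 0.786 m: A³/T = 1.261 — too large.
Try y = 0.617 m: A³/T = 0.376 — ≈ 0.3758.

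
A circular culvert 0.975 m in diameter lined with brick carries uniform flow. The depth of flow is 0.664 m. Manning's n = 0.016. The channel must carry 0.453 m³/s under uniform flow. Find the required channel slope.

For a circular section of diameter D = 0.975 m at depth y = 0.664 m, the central angle is θ = 2 arccos(1 − 2y/D) = 3.883 rad. Then A = (D²/8)(θ − sin θ) = 0.5416 m² and P = Dθ/2 = 1.893 m.
Hydraulic radius R = A/P = 0.5416/1.893 = 0.2861 m.
From Manning's equation, S = [nQ / (1 A R^(2/3))]² = [0.016 × 0.453 / (1 × 0.5416 × 0.2861^(2/3))]² = 0.00095.

S = 0.00095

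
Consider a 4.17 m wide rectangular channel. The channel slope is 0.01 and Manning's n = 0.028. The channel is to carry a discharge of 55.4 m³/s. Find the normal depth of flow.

y_n = 3.19 m

Manning's equation rearranged: A R^(2/3) = nQ / (1·√S) = 0.028 × 55.4 / (√0.01) = 15.51.
Try y = 3.51 m: A R^(2/3) = 17.51 — over.
Try y = 2.33 m: A R^(2/3) = 10.36 — short.
Try y = 3.19 m: A R^(2/3) = 15.53 — ≈ 15.51.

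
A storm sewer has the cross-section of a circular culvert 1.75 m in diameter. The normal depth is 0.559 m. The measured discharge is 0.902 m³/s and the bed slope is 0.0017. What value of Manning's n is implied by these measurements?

n = 0.014

For a circular section of diameter D = 1.75 m at depth y = 0.559 m, the central angle is θ = 2 arccos(1 − 2y/D) = 2.403 rad. Then A = (D²/8)(θ − sin θ) = 0.6619 m² and P = Dθ/2 = 2.102 m.
Hydraulic radius R = A/P = 0.6619/2.102 = 0.3149 m.
Rearranging Manning's equation: n = (1/Q) A R^(2/3) S^(1/2) = (1/0.902) × 0.6619 × 0.3149^(2/3) × √0.0017 = 0.014.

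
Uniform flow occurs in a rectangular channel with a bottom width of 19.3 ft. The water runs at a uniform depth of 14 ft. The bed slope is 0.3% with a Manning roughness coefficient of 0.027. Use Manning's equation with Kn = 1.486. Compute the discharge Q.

Flow area A = b·y = 19.3 × 14 = 270.2 ft². Wetted perimeter P = b + 2y = 19.3 + 2×14 = 47.3 ft.
Hydraulic radius R = A/P = 270.2/47.3 = 5.712 ft.
Manning's equation: Q = (1.486/n) A R^(2/3) S^(1/2) = (1.486/0.027) × 270.2 × 5.712^(2/3) × 0.003^(1/2) = 2600 ft³/s.

Q = 2600 ft³/s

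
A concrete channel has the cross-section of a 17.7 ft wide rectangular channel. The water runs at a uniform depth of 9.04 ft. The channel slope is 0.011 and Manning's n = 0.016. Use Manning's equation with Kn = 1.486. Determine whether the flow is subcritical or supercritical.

Flow area A = b·y = 17.7 × 9.04 = 160 ft². Wetted perimeter P = b + 2y = 17.7 + 2×9.04 = 35.78 ft.
Hydraulic radius R = A/P = 160/35.78 = 4.472 ft.
V = (1.486/n) R^(2/3) √S = (1.486/0.016) × 4.472^(2/3) × √0.011 = 26.44 ft/s. Hydraulic depth D_h = A/T = 160/17.7 = 9.04 ft.
Froude number Fr = V/√(g·D_h) = 26.44/√(32.2×9.04) = 1.55, which is greater than 1, so the flow is supercritical.

supercritical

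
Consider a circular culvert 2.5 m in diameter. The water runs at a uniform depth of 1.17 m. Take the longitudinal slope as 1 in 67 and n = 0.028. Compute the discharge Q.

Q = 6.99 m³/s

For a circular section of diameter D = 2.5 m at depth y = 1.17 m, the central angle is θ = 2 arccos(1 − 2y/D) = 3.014 rad. Then A = (D²/8)(θ − sin θ) = 2.255 m² and P = Dθ/2 = 3.767 m.
Hydraulic radius R = A/P = 2.255/3.767 = 0.5985 m.
Manning's equation: Q = (1/n) A R^(2/3) S^(1/2) = (1/0.028) × 2.255 × 0.5985^(2/3) × 0.01493^(1/2) = 6.99 m³/s.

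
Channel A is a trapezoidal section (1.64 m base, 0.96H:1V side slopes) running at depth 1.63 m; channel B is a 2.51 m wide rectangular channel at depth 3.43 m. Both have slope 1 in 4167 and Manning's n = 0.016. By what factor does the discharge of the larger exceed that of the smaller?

1.74

Channel A: With bottom width b = 1.64 m and side slope z = 0.96: A = (b + zy)y = (1.64 + 0.96×1.63)×1.63 = 5.224 m²; P = b + 2y√(1+z²) = 1.64 + 2×1.63×1.386 = 6.159 m. Hydraulic radius R = A/P = 5.224/6.159 = 0.8482 m. Q_A = (1/0.016)·5.224·0.8482^(2/3)·√0.00024 = 4.532 m³/s.
Channel B: Flow area A = b·y = 2.51 × 3.43 = 8.609 m². Wetted perimeter P = b + 2y = 2.51 + 2×3.43 = 9.37 m. Hydraulic radius R = A/P = 8.609/9.37 = 0.9188 m. Q_B = (1/0.016)·8.609·0.9188^(2/3)·√0.00024 = 7.878 m³/s.
The larger discharge is 7.878 m³/s and the smaller is 4.532 m³/s; the ratio is 1.74.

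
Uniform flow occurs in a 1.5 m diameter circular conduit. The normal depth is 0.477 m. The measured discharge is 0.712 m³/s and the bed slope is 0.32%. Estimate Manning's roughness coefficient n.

n = 0.016

For a circular section of diameter D = 1.5 m at depth y = 0.477 m, the central angle is θ = 2 arccos(1 − 2y/D) = 2.396 rad. Then A = (D²/8)(θ − sin θ) = 0.4833 m² and P = Dθ/2 = 1.797 m.
Hydraulic radius R = A/P = 0.4833/1.797 = 0.2689 m.
Rearranging Manning's equation: n = (1/Q) A R^(2/3) S^(1/2) = (1/0.712) × 0.4833 × 0.2689^(2/3) × √0.0032 = 0.016.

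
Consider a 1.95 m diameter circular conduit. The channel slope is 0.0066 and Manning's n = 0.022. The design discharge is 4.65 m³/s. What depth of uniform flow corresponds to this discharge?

Manning's equation rearranged: A R^(2/3) = nQ / (1·√S) = 0.022 × 4.65 / (√0.0066) = 1.259.
Trying y = 1.27 m: A R^(2/3) = 1.403 — over.
Trying y = 1.18 m: A R^(2/3) = 1.259 — matches.

y_n = 1.18 m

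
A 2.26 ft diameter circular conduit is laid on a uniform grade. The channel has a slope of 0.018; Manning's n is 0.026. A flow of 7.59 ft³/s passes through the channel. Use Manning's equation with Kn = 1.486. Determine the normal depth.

y_n = 0.939 ft

Manning's equation rearranged: A R^(2/3) = nQ / (1.486·√S) = 0.026 × 7.59 / (1.486 × √0.018) = 0.9898.
At y = 0.793 ft: A R^(2/3) = 0.7243 — low.
At y = 1.06 ft: A R^(2/3) = 1.228 — high.
At y = 0.939 ft: A R^(2/3) = 0.99 — matches.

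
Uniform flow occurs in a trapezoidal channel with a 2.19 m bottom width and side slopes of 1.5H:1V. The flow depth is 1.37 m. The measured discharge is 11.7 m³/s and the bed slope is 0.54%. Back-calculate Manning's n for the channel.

n = 0.0319

With bottom width b = 2.19 m and side slope z = 1.5: A = (b + zy)y = (2.19 + 1.5×1.37)×1.37 = 5.816 m²; P = b + 2y√(1+z²) = 2.19 + 2×1.37×1.803 = 7.13 m.
Hydraulic radius R = A/P = 5.816/7.13 = 0.8157 m.
Rearranging Manning's equation: n = (1/Q) A R^(2/3) S^(1/2) = (1/11.7) × 5.816 × 0.8157^(2/3) × √0.0054 = 0.0319.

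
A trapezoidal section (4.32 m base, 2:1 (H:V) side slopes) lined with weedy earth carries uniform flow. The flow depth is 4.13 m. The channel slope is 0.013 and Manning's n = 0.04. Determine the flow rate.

With bottom width b = 4.32 m and side slope z = 2: A = (b + zy)y = (4.32 + 2×4.13)×4.13 = 51.96 m²; P = b + 2y√(1+z²) = 4.32 + 2×4.13×2.236 = 22.79 m.
Hydraulic radius R = A/P = 51.96/22.79 = 2.28 m.
Manning's equation: Q = (1/n) A R^(2/3) S^(1/2) = (1/0.04) × 51.96 × 2.28^(2/3) × 0.013^(1/2) = 257 m³/s.

Q = 257 m³/s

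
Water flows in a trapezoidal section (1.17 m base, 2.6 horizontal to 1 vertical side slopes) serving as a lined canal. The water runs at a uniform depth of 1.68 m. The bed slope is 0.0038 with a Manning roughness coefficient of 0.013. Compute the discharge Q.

With bottom width b = 1.17 m and side slope z = 2.6: A = (b + zy)y = (1.17 + 2.6×1.68)×1.68 = 9.304 m²; P = b + 2y√(1+z²) = 1.17 + 2×1.68×2.786 = 10.53 m.
Hydraulic radius R = A/P = 9.304/10.53 = 0.8836 m.
Manning's equation: Q = (1/n) A R^(2/3) S^(1/2) = (1/0.013) × 9.304 × 0.8836^(2/3) × 0.0038^(1/2) = 40.6 m³/s.

Q = 40.6 m³/s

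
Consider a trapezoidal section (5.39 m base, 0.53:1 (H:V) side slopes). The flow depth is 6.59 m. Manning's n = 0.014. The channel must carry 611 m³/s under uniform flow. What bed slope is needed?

With bottom width b = 5.39 m and side slope z = 0.53: A = (b + zy)y = (5.39 + 0.53×6.59)×6.59 = 58.54 m²; P = b + 2y√(1+z²) = 5.39 + 2×6.59×1.132 = 20.31 m.
Hydraulic radius R = A/P = 58.54/20.31 = 2.883 m.
From Manning's equation, S = [nQ / (1 A R^(2/3))]² = [0.014 × 611 / (1 × 58.54 × 2.883^(2/3))]² = 0.00521.

S = 0.00521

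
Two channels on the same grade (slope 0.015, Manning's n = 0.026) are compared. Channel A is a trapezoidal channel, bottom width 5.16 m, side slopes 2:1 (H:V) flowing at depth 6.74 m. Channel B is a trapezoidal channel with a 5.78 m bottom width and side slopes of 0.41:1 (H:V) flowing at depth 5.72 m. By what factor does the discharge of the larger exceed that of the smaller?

Channel A: With bottom width b = 5.16 m and side slope z = 2: A = (b + zy)y = (5.16 + 2×6.74)×6.74 = 125.6 m²; P = b + 2y√(1+z²) = 5.16 + 2×6.74×2.236 = 35.3 m. Hydraulic radius R = A/P = 125.6/35.3 = 3.559 m. Q_A = (1/0.026)·125.6·3.559^(2/3)·√0.015 = 1379 m³/s.
Channel B: With bottom width b = 5.78 m and side slope z = 0.41: A = (b + zy)y = (5.78 + 0.41×5.72)×5.72 = 46.48 m²; P = b + 2y√(1+z²) = 5.78 + 2×5.72×1.081 = 18.14 m. Hydraulic radius R = A/P = 46.48/18.14 = 2.561 m. Q_B = (1/0.026)·46.48·2.561^(2/3)·√0.015 = 409.9 m³/s.
The larger discharge is 1379 m³/s and the smaller is 409.9 m³/s; the ratio is 3.37.

3.37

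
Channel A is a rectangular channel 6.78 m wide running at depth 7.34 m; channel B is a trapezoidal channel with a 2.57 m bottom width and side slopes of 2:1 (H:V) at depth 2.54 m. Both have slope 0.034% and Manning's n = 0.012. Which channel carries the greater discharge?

Channel A: Flow area A = b·y = 6.78 × 7.34 = 49.77 m². Wetted perimeter P = b + 2y = 6.78 + 2×7.34 = 21.46 m. Hydraulic radius R = A/P = 49.77/21.46 = 2.319 m. Q_A = (1/0.012)·49.77·2.319^(2/3)·√0.00034 = 134 m³/s.
Channel B: With bottom width b = 2.57 m and side slope z = 2: A = (b + zy)y = (2.57 + 2×2.54)×2.54 = 19.43 m²; P = b + 2y√(1+z²) = 2.57 + 2×2.54×2.236 = 13.93 m. Hydraulic radius R = A/P = 19.43/13.93 = 1.395 m. Q_B = (1/0.012)·19.43·1.395^(2/3)·√0.00034 = 37.28 m³/s.
Q_A = 134 m³/s vs Q_B = 37.28 m³/s, so channel A carries more.

channel A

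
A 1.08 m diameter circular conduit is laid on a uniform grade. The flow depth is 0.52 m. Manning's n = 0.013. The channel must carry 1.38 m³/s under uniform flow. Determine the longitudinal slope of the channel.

S = 0.01

For a circular section of diameter D = 1.08 m at depth y = 0.52 m, the central angle is θ = 2 arccos(1 − 2y/D) = 3.068 rad. Then A = (D²/8)(θ − sin θ) = 0.4364 m² and P = Dθ/2 = 1.656 m.
Hydraulic radius R = A/P = 0.4364/1.656 = 0.2635 m.
From Manning's equation, S = [nQ / (1 A R^(2/3))]² = [0.013 × 1.38 / (1 × 0.4364 × 0.2635^(2/3))]² = 0.01.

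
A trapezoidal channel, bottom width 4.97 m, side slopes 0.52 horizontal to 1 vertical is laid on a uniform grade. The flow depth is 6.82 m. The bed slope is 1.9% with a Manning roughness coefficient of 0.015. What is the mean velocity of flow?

V = 18.5 m/s

With bottom width b = 4.97 m and side slope z = 0.52: A = (b + zy)y = (4.97 + 0.52×6.82)×6.82 = 58.08 m²; P = b + 2y√(1+z²) = 4.97 + 2×6.82×1.127 = 20.34 m.
Hydraulic radius R = A/P = 58.08/20.34 = 2.855 m.
From Manning's equation, V = (1/n) R^(2/3) S^(1/2) = (1/0.015) × 2.855^(2/3) × 0.019^(1/2) = 18.5 m/s.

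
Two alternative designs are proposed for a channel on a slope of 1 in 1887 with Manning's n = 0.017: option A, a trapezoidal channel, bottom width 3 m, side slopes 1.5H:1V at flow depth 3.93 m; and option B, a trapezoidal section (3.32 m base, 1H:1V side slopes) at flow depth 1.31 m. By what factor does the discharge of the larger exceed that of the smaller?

10.2

Channel A: With bottom width b = 3 m and side slope z = 1.5: A = (b + zy)y = (3 + 1.5×3.93)×3.93 = 34.96 m²; P = b + 2y√(1+z²) = 3 + 2×3.93×1.803 = 17.17 m. Hydraulic radius R = A/P = 34.96/17.17 = 2.036 m. Q_A = (1/0.017)·34.96·2.036^(2/3)·√0.0005299 = 76.04 m³/s.
Channel B: With bottom width b = 3.32 m and side slope z = 1: A = (b + zy)y = (3.32 + 1×1.31)×1.31 = 6.065 m²; P = b + 2y√(1+z²) = 3.32 + 2×1.31×1.414 = 7.025 m. Hydraulic radius R = A/P = 6.065/7.025 = 0.8634 m. Q_B = (1/0.017)·6.065·0.8634^(2/3)·√0.0005299 = 7.447 m³/s.
The larger discharge is 76.04 m³/s and the smaller is 7.447 m³/s; the ratio is 10.2.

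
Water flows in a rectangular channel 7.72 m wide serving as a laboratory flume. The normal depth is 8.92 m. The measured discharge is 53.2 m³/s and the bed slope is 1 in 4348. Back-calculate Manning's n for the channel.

n = 0.038

Flow area A = b·y = 7.72 × 8.92 = 68.86 m². Wetted perimeter P = b + 2y = 7.72 + 2×8.92 = 25.56 m.
Hydraulic radius R = A/P = 68.86/25.56 = 2.694 m.
Rearranging Manning's equation: n = (1/Q) A R^(2/3) S^(1/2) = (1/53.2) × 68.86 × 2.694^(2/3) × √0.00023 = 0.038.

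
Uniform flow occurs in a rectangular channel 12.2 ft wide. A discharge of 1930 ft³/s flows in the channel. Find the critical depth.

For a rectangular channel, critical depth y_c = (q²/g)^(1/3) where q = Q/b = 1930/12.2 = 158.2 ft²/s.
So y_c = (158.2²/32.2)^(1/3) = 9.19 ft.

y_c = 9.19 ft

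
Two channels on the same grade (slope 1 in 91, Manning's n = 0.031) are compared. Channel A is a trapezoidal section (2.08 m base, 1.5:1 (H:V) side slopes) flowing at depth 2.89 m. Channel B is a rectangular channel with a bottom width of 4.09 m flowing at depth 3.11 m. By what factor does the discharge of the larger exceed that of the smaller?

Channel A: With bottom width b = 2.08 m and side slope z = 1.5: A = (b + zy)y = (2.08 + 1.5×2.89)×2.89 = 18.54 m²; P = b + 2y√(1+z²) = 2.08 + 2×2.89×1.803 = 12.5 m. Hydraulic radius R = A/P = 18.54/12.5 = 1.483 m. Q_A = (1/0.031)·18.54·1.483^(2/3)·√0.01099 = 81.53 m³/s.
Channel B: Flow area A = b·y = 4.09 × 3.11 = 12.72 m². Wetted perimeter P = b + 2y = 4.09 + 2×3.11 = 10.31 m. Hydraulic radius R = A/P = 12.72/10.31 = 1.234 m. Q_B = (1/0.031)·12.72·1.234^(2/3)·√0.01099 = 49.48 m³/s.
The larger discharge is 81.53 m³/s and the smaller is 49.48 m³/s; the ratio is 1.65.

1.65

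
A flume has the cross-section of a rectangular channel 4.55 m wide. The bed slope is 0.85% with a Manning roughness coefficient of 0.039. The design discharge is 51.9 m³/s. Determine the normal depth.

Manning's equation rearranged: A R^(2/3) = nQ / (1·√S) = 0.039 × 51.9 / (√0.0085) = 21.95.
At y = 4.55 m: A R^(2/3) = 27.33 — high.
At y = 2.81 m: A R^(2/3) = 14.89 — low.
At y = 3.81 m: A R^(2/3) = 21.95 — matches.

y_n = 3.81 m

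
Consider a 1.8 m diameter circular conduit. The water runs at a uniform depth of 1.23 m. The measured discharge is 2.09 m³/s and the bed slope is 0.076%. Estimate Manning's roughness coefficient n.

n = 0.016

For a circular section of diameter D = 1.8 m at depth y = 1.23 m, the central angle is θ = 2 arccos(1 − 2y/D) = 3.892 rad. Then A = (D²/8)(θ − sin θ) = 1.853 m² and P = Dθ/2 = 3.503 m.
Hydraulic radius R = A/P = 1.853/3.503 = 0.5289 m.
Rearranging Manning's equation: n = (1/Q) A R^(2/3) S^(1/2) = (1/2.09) × 1.853 × 0.5289^(2/3) × √0.00076 = 0.016.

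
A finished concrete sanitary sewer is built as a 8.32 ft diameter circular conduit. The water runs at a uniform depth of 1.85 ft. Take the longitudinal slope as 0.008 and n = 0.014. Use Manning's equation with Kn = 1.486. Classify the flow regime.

For a circular section of diameter D = 8.32 ft at depth y = 1.85 ft, the central angle is θ = 2 arccos(1 − 2y/D) = 1.964 rad. Then A = (D²/8)(θ − sin θ) = 9.004 ft² and P = Dθ/2 = 8.171 ft.
Hydraulic radius R = A/P = 9.004/8.171 = 1.102 ft.
V = (1.486/n) R^(2/3) √S = (1.486/0.014) × 1.102^(2/3) × √0.008 = 10.13 ft/s. Hydraulic depth D_h = A/T = 9.004/6.919 = 1.301 ft.
Froude number Fr = V/√(g·D_h) = 10.13/√(32.2×1.301) = 1.56, which is greater than 1, so the flow is supercritical.

supercritical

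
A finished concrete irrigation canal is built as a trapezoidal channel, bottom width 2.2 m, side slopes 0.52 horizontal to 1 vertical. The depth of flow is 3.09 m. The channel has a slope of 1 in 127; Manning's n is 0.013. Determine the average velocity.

V = 8.06 m/s

With bottom width b = 2.2 m and side slope z = 0.52: A = (b + zy)y = (2.2 + 0.52×3.09)×3.09 = 11.76 m²; P = b + 2y√(1+z²) = 2.2 + 2×3.09×1.127 = 9.166 m.
Hydraulic radius R = A/P = 11.76/9.166 = 1.283 m.
From Manning's equation, V = (1/n) R^(2/3) S^(1/2) = (1/0.013) × 1.283^(2/3) × 0.007874^(1/2) = 8.06 m/s.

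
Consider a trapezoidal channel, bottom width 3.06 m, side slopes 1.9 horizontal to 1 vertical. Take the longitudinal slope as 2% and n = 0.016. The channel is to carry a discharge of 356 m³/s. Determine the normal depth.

y_n = 3.13 m

Manning's equation rearranged: A R^(2/3) = nQ / (1·√S) = 0.016 × 356 / (√0.02) = 40.28.
Try y = 3.87 m: A R^(2/3) = 64.99 — too large.
Try y = 2.72 m: A R^(2/3) = 29.56 — too small.
Try y = 3.13 m: A R^(2/3) = 40.29 — close enough.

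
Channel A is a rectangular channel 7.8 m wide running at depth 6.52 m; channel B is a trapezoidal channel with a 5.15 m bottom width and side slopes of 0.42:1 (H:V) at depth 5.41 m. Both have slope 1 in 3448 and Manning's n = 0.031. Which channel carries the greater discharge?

channel A

Channel A: Flow area A = b·y = 7.8 × 6.52 = 50.86 m². Wetted perimeter P = b + 2y = 7.8 + 2×6.52 = 20.84 m. Hydraulic radius R = A/P = 50.86/20.84 = 2.44 m. Q_A = (1/0.031)·50.86·2.44^(2/3)·√0.00029 = 50.64 m³/s.
Channel B: With bottom width b = 5.15 m and side slope z = 0.42: A = (b + zy)y = (5.15 + 0.42×5.41)×5.41 = 40.15 m²; P = b + 2y√(1+z²) = 5.15 + 2×5.41×1.085 = 16.89 m. Hydraulic radius R = A/P = 40.15/16.89 = 2.378 m. Q_B = (1/0.031)·40.15·2.378^(2/3)·√0.00029 = 39.3 m³/s.
Q_A = 50.64 m³/s vs Q_B = 39.3 m³/s, so channel A carries more.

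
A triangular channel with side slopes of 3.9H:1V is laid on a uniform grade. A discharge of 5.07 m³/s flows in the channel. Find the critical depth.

y_c = 0.808 m

At critical depth, Q² T / (g A³) = 1, i.e. A³/T = Q²/g = 5.07²/9.81 = 2.62.
Try y = 0.7 m: A³/T = 1.278 — too small.
Try y = 0.971 m: A³/T = 6.564 — too large.
Try y = 0.808 m: A³/T = 2.619 — close enough.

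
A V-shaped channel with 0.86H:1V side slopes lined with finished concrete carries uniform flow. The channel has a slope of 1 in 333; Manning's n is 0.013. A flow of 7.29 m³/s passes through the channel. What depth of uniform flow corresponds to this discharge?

y_n = 1.72 m

Manning's equation rearranged: A R^(2/3) = nQ / (1·√S) = 0.013 × 7.29 / (√0.003003) = 1.729.
At y = 1.37 m: A R^(2/3) = 0.9432 — short.
At y = 2.02 m: A R^(2/3) = 2.656 — over.
At y = 1.72 m: A R^(2/3) = 1.73 — close enough.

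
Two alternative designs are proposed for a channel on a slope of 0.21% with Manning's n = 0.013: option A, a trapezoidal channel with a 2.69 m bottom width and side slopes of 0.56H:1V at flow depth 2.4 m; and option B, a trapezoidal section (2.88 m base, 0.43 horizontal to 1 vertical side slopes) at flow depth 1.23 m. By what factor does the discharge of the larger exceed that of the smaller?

Channel A: With bottom width b = 2.69 m and side slope z = 0.56: A = (b + zy)y = (2.69 + 0.56×2.4)×2.4 = 9.682 m²; P = b + 2y√(1+z²) = 2.69 + 2×2.4×1.146 = 8.191 m. Hydraulic radius R = A/P = 9.682/8.191 = 1.182 m. Q_A = (1/0.013)·9.682·1.182^(2/3)·√0.0021 = 38.15 m³/s.
Channel B: With bottom width b = 2.88 m and side slope z = 0.43: A = (b + zy)y = (2.88 + 0.43×1.23)×1.23 = 4.193 m²; P = b + 2y√(1+z²) = 2.88 + 2×1.23×1.089 = 5.558 m. Hydraulic radius R = A/P = 4.193/5.558 = 0.7544 m. Q_B = (1/0.013)·4.193·0.7544^(2/3)·√0.0021 = 12.25 m³/s.
The larger discharge is 38.15 m³/s and the smaller is 12.25 m³/s; the ratio is 3.11.

3.11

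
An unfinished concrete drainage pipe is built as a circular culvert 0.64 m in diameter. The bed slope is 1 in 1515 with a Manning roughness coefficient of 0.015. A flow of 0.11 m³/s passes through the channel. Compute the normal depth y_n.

y_n = 0.386 m

Manning's equation rearranged: A R^(2/3) = nQ / (1·√S) = 0.015 × 0.11 / (√0.0006601) = 0.06422.
At y = 0.438 m: A R^(2/3) = 0.07704 — over.
At y = 0.319 m: A R^(2/3) = 0.04715 — short.
At y = 0.386 m: A R^(2/3) = 0.06421 — matches.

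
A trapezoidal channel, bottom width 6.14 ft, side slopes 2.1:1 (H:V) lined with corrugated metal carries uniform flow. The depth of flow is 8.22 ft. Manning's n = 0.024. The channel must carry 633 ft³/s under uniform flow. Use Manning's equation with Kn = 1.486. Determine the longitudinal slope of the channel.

With bottom width b = 6.14 ft and side slope z = 2.1: A = (b + zy)y = (6.14 + 2.1×8.22)×8.22 = 192.4 ft²; P = b + 2y√(1+z²) = 6.14 + 2×8.22×2.326 = 44.38 ft.
Hydraulic radius R = A/P = 192.4/44.38 = 4.335 ft.
From Manning's equation, S = [nQ / (1.486 A R^(2/3))]² = [0.024 × 633 / (1.486 × 192.4 × 4.335^(2/3))]² = 0.0004.

S = 0.0004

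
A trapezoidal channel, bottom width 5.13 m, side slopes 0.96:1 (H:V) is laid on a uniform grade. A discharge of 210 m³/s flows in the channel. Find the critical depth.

At critical depth, Q² T / (g A³) = 1, i.e. A³/T = Q²/g = 210²/9.81 = 4495.
Trying y = 3.45 m: A³/T = 2102 — short.
Trying y = 4.7 m: A³/T = 6575 — over.
Trying y = 4.25 m: A³/T = 4513 — ≈ 4495.

y_c = 4.25 m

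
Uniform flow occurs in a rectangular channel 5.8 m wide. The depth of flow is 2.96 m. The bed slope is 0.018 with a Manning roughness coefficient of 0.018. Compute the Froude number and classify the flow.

Flow area A = b·y = 5.8 × 2.96 = 17.17 m². Wetted perimeter P = b + 2y = 5.8 + 2×2.96 = 11.72 m.
Hydraulic radius R = A/P = 17.17/11.72 = 1.465 m.
V = (1/n) R^(2/3) √S = (1/0.018) × 1.465^(2/3) × √0.018 = 9.614 m/s. Hydraulic depth D_h = A/T = 17.17/5.8 = 2.96 m.
Froude number Fr = V/√(g·D_h) = 9.614/√(9.81×2.96) = 1.78, which is greater than 1, so the flow is supercritical.

supercritical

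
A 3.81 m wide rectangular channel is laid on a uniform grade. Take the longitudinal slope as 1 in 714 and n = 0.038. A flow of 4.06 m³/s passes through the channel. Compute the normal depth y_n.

y_n = 1.29 m

Manning's equation rearranged: A R^(2/3) = nQ / (1·√S) = 0.038 × 4.06 / (√0.001401) = 4.122.
Trying y = 1.62 m: A R^(2/3) = 5.649 — high.
Trying y = 1.29 m: A R^(2/3) = 4.126 — matches.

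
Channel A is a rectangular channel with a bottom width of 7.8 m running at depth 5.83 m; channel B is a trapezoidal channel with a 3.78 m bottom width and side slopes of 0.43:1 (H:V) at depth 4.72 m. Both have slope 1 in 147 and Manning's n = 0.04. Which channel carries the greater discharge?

channel A

Channel A: Flow area A = b·y = 7.8 × 5.83 = 45.47 m². Wetted perimeter P = b + 2y = 7.8 + 2×5.83 = 19.46 m. Hydraulic radius R = A/P = 45.47/19.46 = 2.337 m. Q_A = (1/0.04)·45.47·2.337^(2/3)·√0.006803 = 165.1 m³/s.
Channel B: With bottom width b = 3.78 m and side slope z = 0.43: A = (b + zy)y = (3.78 + 0.43×4.72)×4.72 = 27.42 m²; P = b + 2y√(1+z²) = 3.78 + 2×4.72×1.089 = 14.06 m. Hydraulic radius R = A/P = 27.42/14.06 = 1.951 m. Q_B = (1/0.04)·27.42·1.951^(2/3)·√0.006803 = 88.28 m³/s.
Q_A = 165.1 m³/s vs Q_B = 88.28 m³/s, so channel A carries more.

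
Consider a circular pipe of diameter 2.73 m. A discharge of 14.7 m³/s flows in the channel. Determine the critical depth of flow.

y_c = 1.72 m

At critical depth, Q² T / (g A³) = 1, i.e. A³/T = Q²/g = 14.7²/9.81 = 22.03.
Trying y = 1.29 m: A³/T = 7.4 — too small.
Trying y = 2 m: A³/T = 40.16 — too large.
Trying y = 1.72 m: A³/T = 22.24 — matches.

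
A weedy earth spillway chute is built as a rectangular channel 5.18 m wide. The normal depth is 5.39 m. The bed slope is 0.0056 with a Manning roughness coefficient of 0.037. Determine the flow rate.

Flow area A = b·y = 5.18 × 5.39 = 27.92 m². Wetted perimeter P = b + 2y = 5.18 + 2×5.39 = 15.96 m.
Hydraulic radius R = A/P = 27.92/15.96 = 1.749 m.
Manning's equation: Q = (1/n) A R^(2/3) S^(1/2) = (1/0.037) × 27.92 × 1.749^(2/3) × 0.0056^(1/2) = 82 m³/s.

Q = 82 m³/s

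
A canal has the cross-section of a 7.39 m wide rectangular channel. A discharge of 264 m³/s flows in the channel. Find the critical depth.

y_c = 5.07 m

For a rectangular channel, critical depth y_c = (q²/g)^(1/3) where q = Q/b = 264/7.39 = 35.72 m²/s.
So y_c = (35.72²/9.81)^(1/3) = 5.07 m.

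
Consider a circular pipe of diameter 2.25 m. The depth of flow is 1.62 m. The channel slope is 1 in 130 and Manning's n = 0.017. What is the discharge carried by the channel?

Q = 12.1 m³/s

For a circular section of diameter D = 2.25 m at depth y = 1.62 m, the central angle is θ = 2 arccos(1 − 2y/D) = 4.053 rad. Then A = (D²/8)(θ − sin θ) = 3.065 m² and P = Dθ/2 = 4.559 m.
Hydraulic radius R = A/P = 3.065/4.559 = 0.6722 m.
Manning's equation: Q = (1/n) A R^(2/3) S^(1/2) = (1/0.017) × 3.065 × 0.6722^(2/3) × 0.007692^(1/2) = 12.1 m³/s.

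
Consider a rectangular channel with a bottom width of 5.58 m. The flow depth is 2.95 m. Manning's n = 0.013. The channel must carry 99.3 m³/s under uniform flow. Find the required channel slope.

S = 0.0038

Flow area A = b·y = 5.58 × 2.95 = 16.46 m². Wetted perimeter P = b + 2y = 5.58 + 2×2.95 = 11.48 m.
Hydraulic radius R = A/P = 16.46/11.48 = 1.434 m.
From Manning's equation, S = [nQ / (1 A R^(2/3))]² = [0.013 × 99.3 / (1 × 16.46 × 1.434^(2/3))]² = 0.0038.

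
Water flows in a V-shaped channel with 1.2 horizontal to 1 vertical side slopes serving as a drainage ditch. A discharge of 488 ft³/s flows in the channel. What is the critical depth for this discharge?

y_c = 6.34 ft

At critical depth, Q² T / (g A³) = 1, i.e. A³/T = Q²/g = 488²/32.2 = 7396.
At y = 7.82 ft: A³/T = 21060 — over.
At y = 5.66 ft: A³/T = 4182 — short.
At y = 6.34 ft: A³/T = 7375 — close enough.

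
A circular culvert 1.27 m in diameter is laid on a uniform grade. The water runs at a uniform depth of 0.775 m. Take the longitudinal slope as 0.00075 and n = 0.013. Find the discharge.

Q = 0.856 m³/s

For a circular section of diameter D = 1.27 m at depth y = 0.775 m, the central angle is θ = 2 arccos(1 − 2y/D) = 3.586 rad. Then A = (D²/8)(θ − sin θ) = 0.8097 m² and P = Dθ/2 = 2.277 m.
Hydraulic radius R = A/P = 0.8097/2.277 = 0.3556 m.
Manning's equation: Q = (1/n) A R^(2/3) S^(1/2) = (1/0.013) × 0.8097 × 0.3556^(2/3) × 0.00075^(1/2) = 0.856 m³/s.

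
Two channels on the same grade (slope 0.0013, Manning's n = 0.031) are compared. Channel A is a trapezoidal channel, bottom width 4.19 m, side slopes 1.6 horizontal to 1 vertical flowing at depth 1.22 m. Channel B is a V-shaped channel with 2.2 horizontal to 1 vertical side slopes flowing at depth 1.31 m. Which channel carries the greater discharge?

channel A

Channel A: With bottom width b = 4.19 m and side slope z = 1.6: A = (b + zy)y = (4.19 + 1.6×1.22)×1.22 = 7.493 m²; P = b + 2y√(1+z²) = 4.19 + 2×1.22×1.887 = 8.794 m. Hydraulic radius R = A/P = 7.493/8.794 = 0.8521 m. Q_A = (1/0.031)·7.493·0.8521^(2/3)·√0.0013 = 7.833 m³/s.
Channel B: For a triangular section with side slope z = 2.2: A = zy² = 2.2×1.31² = 3.775 m²; P = 2y√(1+z²) = 2×1.31×2.417 = 6.332 m. Hydraulic radius R = A/P = 3.775/6.332 = 0.5963 m. Q_B = (1/0.031)·3.775·0.5963^(2/3)·√0.0013 = 3.111 m³/s.
Q_A = 7.833 m³/s vs Q_B = 3.111 m³/s, so channel A carries more.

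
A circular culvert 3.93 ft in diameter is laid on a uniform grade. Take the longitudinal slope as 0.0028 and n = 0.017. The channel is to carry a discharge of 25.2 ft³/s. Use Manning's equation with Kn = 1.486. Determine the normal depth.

Manning's equation rearranged: A R^(2/3) = nQ / (1.486·√S) = 0.017 × 25.2 / (1.486 × √0.0028) = 5.448.
Trying y = 1.63 ft: A R^(2/3) = 4.315 — too small.
Trying y = 2.29 ft: A R^(2/3) = 7.698 — too large.
Trying y = 1.86 ft: A R^(2/3) = 5.455 — matches.

y_n = 1.86 ft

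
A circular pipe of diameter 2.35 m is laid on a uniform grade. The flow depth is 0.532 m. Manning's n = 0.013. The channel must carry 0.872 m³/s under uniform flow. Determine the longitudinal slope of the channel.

S = 0.0011

For a circular section of diameter D = 2.35 m at depth y = 0.532 m, the central angle is θ = 2 arccos(1 − 2y/D) = 1.983 rad. Then A = (D²/8)(θ − sin θ) = 0.7369 m² and P = Dθ/2 = 2.331 m.
Hydraulic radius R = A/P = 0.7369/2.331 = 0.3162 m.
From Manning's equation, S = [nQ / (1 A R^(2/3))]² = [0.013 × 0.872 / (1 × 0.7369 × 0.3162^(2/3))]² = 0.0011.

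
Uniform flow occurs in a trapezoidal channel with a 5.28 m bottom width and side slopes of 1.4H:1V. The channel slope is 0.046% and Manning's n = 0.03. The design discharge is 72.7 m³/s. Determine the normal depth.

Manning's equation rearranged: A R^(2/3) = nQ / (1·√S) = 0.03 × 72.7 / (√0.00046) = 101.7.
Trying y = 3.74 m: A R^(2/3) = 65.86 — short.
Trying y = 5.28 m: A R^(2/3) = 134.6 — over.
Trying y = 4.62 m: A R^(2/3) = 101.6 — matches.

y_n = 4.62 m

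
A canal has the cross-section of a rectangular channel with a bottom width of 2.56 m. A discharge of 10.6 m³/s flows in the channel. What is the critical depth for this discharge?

For a rectangular channel, critical depth y_c = (q²/g)^(1/3) where q = Q/b = 10.6/2.56 = 4.141 m²/s.
So y_c = (4.141²/9.81)^(1/3) = 1.2 m.

y_c = 1.2 m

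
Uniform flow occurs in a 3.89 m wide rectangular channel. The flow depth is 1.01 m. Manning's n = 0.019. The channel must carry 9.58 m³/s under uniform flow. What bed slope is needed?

S = 0.0037

Flow area A = b·y = 3.89 × 1.01 = 3.929 m². Wetted perimeter P = b + 2y = 3.89 + 2×1.01 = 5.91 m.
Hydraulic radius R = A/P = 3.929/5.91 = 0.6648 m.
From Manning's equation, S = [nQ / (1 A R^(2/3))]² = [0.019 × 9.58 / (1 × 3.929 × 0.6648^(2/3))]² = 0.0037.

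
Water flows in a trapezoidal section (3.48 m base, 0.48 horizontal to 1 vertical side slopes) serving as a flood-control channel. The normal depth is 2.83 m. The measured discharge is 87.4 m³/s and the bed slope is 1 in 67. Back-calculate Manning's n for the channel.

n = 0.024

With bottom width b = 3.48 m and side slope z = 0.48: A = (b + zy)y = (3.48 + 0.48×2.83)×2.83 = 13.69 m²; P = b + 2y√(1+z²) = 3.48 + 2×2.83×1.109 = 9.758 m.
Hydraulic radius R = A/P = 13.69/9.758 = 1.403 m.
Rearranging Manning's equation: n = (1/Q) A R^(2/3) S^(1/2) = (1/87.4) × 13.69 × 1.403^(2/3) × √0.01493 = 0.024.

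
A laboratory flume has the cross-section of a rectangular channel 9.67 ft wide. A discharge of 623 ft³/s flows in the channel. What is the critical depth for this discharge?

y_c = 5.05 ft

For a rectangular channel, critical depth y_c = (q²/g)^(1/3) where q = Q/b = 623/9.67 = 64.43 ft²/s.
So y_c = (64.43²/32.2)^(1/3) = 5.05 ft.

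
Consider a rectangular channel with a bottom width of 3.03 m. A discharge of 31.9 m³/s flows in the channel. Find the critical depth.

For a rectangular channel, critical depth y_c = (q²/g)^(1/3) where q = Q/b = 31.9/3.03 = 10.53 m²/s.
So y_c = (10.53²/9.81)^(1/3) = 2.24 m.

y_c = 2.24 m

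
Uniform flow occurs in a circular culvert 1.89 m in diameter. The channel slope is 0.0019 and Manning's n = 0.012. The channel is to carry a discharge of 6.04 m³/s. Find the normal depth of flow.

Manning's equation rearranged: A R^(2/3) = nQ / (1·√S) = 0.012 × 6.04 / (√0.0019) = 1.663.
Trying y = 1.66 m: A R^(2/3) = 1.792 — over.
Trying y = 1.18 m: A R^(2/3) = 1.214 — short.
Trying y = 1.51 m: A R^(2/3) = 1.661 — matches.

y_n = 1.51 m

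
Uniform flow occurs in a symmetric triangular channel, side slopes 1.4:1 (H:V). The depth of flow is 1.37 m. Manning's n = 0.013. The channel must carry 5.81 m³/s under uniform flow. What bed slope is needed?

For a triangular section with side slope z = 1.4: A = zy² = 1.4×1.37² = 2.628 m²; P = 2y√(1+z²) = 2×1.37×1.72 = 4.714 m.
Hydraulic radius R = A/P = 2.628/4.714 = 0.5574 m.
From Manning's equation, S = [nQ / (1 A R^(2/3))]² = [0.013 × 5.81 / (1 × 2.628 × 0.5574^(2/3))]² = 0.0018.

S = 0.0018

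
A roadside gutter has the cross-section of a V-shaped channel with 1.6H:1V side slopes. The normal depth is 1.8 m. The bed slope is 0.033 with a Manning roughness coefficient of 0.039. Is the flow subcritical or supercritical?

supercritical

For a triangular section with side slope z = 1.6: A = zy² = 1.6×1.8² = 5.184 m²; P = 2y√(1+z²) = 2×1.8×1.887 = 6.792 m.
Hydraulic radius R = A/P = 5.184/6.792 = 0.7632 m.
V = (1/n) R^(2/3) √S = (1/0.039) × 0.7632^(2/3) × √0.033 = 3.89 m/s. Hydraulic depth D_h = A/T = 5.184/5.76 = 0.9 m.
Froude number Fr = V/√(g·D_h) = 3.89/√(9.81×0.9) = 1.31, which is greater than 1, so the flow is supercritical.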